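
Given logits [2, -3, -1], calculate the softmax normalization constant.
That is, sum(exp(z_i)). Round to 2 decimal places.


Denom = e^2=7.3891 + e^-3=0.0498 + e^-1=0.3679. Sum = 7.8068, which rounds to 7.81.

7.81


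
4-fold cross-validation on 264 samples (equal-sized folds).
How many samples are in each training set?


Each validation fold has 264/4 = 66 samples. Training set = 264 - 66 = 198.

198


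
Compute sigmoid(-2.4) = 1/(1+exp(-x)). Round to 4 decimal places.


sigma(-2.4) = 1/(1+e^(2.4)) = 1/(1+11.023176) = 1/12.023176 = 0.0832.

0.0832


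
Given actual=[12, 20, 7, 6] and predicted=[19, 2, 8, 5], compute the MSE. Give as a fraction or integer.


MSE = (1/4) * ((12-19)^2=49 + (20-2)^2=324 + (7-8)^2=1 + (6-5)^2=1). Sum = 375. MSE = 375/4.

375/4


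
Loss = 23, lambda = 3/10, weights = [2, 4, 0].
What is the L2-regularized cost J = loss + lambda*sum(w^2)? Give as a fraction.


L2 sq norm = sum(w^2) = 20. J = 23 + 3/10 * 20 = 29.

29


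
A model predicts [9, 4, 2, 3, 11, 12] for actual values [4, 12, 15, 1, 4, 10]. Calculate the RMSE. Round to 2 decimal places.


MSE = 52.5000. RMSE = sqrt(52.5000) = 7.25.

7.25


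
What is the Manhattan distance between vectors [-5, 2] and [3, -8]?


d = sum of absolute differences: |-5-3|=8 + |2--8|=10 = 18.

18


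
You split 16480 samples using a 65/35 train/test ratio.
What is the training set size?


Test set = 16480 * 35% = 5768. Training set = 16480 - 5768 = 10712.

10712


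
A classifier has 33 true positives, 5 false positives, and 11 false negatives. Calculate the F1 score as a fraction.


Precision = 33/38 = 33/38. Recall = 33/44 = 3/4. F1 = 2*P*R/(P+R) = 33/41.

33/41


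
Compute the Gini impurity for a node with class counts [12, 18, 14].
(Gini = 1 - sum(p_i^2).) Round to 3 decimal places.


Total = 44. Proportions: 12/44, 18/44, 14/44. sum(p_i^2) = 0.3430. Gini = 1 - 0.3430 = 0.6570, which rounds to 0.657.

0.657


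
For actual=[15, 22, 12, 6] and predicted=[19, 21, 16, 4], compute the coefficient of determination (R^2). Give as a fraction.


Mean(y) = 55/4. SS_res = 37. SS_tot = 531/4. R^2 = 1 - 37/(531/4) = 383/531.

383/531


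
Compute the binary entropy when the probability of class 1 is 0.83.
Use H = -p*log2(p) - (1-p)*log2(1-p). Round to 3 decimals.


H = -0.83*log2(0.83) - 0.17*log2(0.17) = 0.658.

0.658


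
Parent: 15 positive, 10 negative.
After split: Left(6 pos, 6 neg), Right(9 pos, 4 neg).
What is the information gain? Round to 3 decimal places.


H(parent) = 0.9710. H(left) = 1.0000, H(right) = 0.8905. Weighted = (12/25)*1.0000 + (13/25)*0.8905 = 0.9431. IG = 0.9710 - 0.9431 = 0.0279, which rounds to 0.028.

0.028


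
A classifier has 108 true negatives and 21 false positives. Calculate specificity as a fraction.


Specificity = TN / (TN + FP) = 108 / 129 = 36/43.

36/43


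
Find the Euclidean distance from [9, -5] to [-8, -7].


d = sqrt(sum of squared differences). (9--8)^2=289, (-5--7)^2=4. Sum = 293.

sqrt(293)


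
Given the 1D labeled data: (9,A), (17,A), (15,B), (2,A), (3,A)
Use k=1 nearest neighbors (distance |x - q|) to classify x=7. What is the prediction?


Distances: |9-7|=2, |17-7|=10, |15-7|=8, |2-7|=5, |3-7|=4. 1 nearest: (9,A). Counts: {'A': 1}. Majority class: A.

A


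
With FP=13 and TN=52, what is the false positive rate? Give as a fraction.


FPR = FP / (FP + TN) = 13 / 65 = 1/5.

1/5


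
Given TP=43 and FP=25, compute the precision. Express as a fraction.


Precision = TP / (TP + FP) = 43 / 68 = 43/68.

43/68


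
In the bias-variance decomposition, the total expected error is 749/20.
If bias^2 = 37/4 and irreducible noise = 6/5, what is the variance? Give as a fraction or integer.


Total error = bias^2 + variance + irreducible noise. So variance = 749/20 - 37/4 - 6/5 = 27.

27


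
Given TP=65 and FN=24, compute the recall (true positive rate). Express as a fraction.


Recall = TP / (TP + FN) = 65 / 89 = 65/89.

65/89


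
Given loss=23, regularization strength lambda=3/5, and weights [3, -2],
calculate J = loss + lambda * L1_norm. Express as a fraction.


L1 norm = sum(|w|) = 5. J = 23 + 3/5 * 5 = 26.

26


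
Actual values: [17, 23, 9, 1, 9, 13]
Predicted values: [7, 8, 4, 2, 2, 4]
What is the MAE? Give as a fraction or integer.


MAE = (1/6) * (|17-7|=10 + |23-8|=15 + |9-4|=5 + |1-2|=1 + |9-2|=7 + |13-4|=9). Sum = 47. MAE = 47/6.

47/6


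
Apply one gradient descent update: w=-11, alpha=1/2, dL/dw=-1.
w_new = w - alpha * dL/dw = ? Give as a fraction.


w_new = -11 - 1/2 * -1 = -11 - -1/2 = -21/2.

-21/2


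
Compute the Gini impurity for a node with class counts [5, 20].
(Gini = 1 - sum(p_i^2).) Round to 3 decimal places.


Total = 25. Proportions: 5/25, 20/25. sum(p_i^2) = 0.6800. Gini = 1 - 0.6800 = 0.3200, which rounds to 0.320.

0.320


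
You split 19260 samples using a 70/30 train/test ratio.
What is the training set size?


Test set = 19260 * 30% = 5778. Training set = 19260 - 5778 = 13482.

13482


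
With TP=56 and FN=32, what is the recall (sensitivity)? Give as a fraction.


Recall = TP / (TP + FN) = 56 / 88 = 7/11.

7/11


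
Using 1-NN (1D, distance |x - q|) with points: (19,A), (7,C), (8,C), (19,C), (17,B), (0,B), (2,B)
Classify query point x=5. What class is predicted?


Distances: |19-5|=14, |7-5|=2, |8-5|=3, |19-5|=14, |17-5|=12, |0-5|=5, |2-5|=3. 1 nearest: (7,C). Counts: {'C': 1}. Majority class: C.

C


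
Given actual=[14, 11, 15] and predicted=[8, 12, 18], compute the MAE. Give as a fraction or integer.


MAE = (1/3) * (|14-8|=6 + |11-12|=1 + |15-18|=3). Sum = 10. MAE = 10/3.

10/3


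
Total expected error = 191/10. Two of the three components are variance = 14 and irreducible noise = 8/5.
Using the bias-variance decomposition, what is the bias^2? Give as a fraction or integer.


Total error = bias^2 + variance + irreducible noise. So bias^2 = 191/10 - 14 - 8/5 = 7/2.

7/2


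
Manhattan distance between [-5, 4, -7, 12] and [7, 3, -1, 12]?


d = sum of absolute differences: |-5-7|=12 + |4-3|=1 + |-7--1|=6 + |12-12|=0 = 19.

19


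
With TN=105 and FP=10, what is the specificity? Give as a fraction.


Specificity = TN / (TN + FP) = 105 / 115 = 21/23.

21/23


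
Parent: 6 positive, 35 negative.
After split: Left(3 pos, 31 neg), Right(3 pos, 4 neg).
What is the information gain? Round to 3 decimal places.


H(parent) = 0.6006. H(left) = 0.4306, H(right) = 0.9852. Weighted = (34/41)*0.4306 + (7/41)*0.9852 = 0.5253. IG = 0.6006 - 0.5253 = 0.0753, which rounds to 0.075.

0.075


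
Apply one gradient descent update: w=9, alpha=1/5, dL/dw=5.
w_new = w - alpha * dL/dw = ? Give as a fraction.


w_new = 9 - 1/5 * 5 = 9 - 1 = 8.

8


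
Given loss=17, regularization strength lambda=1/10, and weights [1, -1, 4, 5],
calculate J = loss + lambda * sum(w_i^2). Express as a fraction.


L2 sq norm = sum(w^2) = 43. J = 17 + 1/10 * 43 = 213/10.

213/10


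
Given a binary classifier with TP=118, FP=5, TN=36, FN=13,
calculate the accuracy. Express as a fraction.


Accuracy = (TP + TN) / (TP + TN + FP + FN) = (118 + 36) / 172 = 77/86.

77/86


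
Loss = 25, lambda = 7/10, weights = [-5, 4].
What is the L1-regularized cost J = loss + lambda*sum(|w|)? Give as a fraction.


L1 norm = sum(|w|) = 9. J = 25 + 7/10 * 9 = 313/10.

313/10


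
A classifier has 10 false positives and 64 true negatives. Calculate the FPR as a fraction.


FPR = FP / (FP + TN) = 10 / 74 = 5/37.

5/37


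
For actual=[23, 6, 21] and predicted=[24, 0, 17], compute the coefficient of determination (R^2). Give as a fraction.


Mean(y) = 50/3. SS_res = 53. SS_tot = 518/3. R^2 = 1 - 53/(518/3) = 359/518.

359/518


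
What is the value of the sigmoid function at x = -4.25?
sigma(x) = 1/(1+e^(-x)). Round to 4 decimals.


sigma(-4.25) = 1/(1+e^(4.25)) = 1/(1+70.105412) = 1/71.105412 = 0.0141.

0.0141


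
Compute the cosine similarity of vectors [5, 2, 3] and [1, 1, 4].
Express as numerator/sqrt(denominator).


dot = 19. |a|^2 = 38, |b|^2 = 18. cos = 19/sqrt(684).

19/sqrt(684)


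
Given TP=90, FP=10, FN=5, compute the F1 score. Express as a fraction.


Precision = 90/100 = 9/10. Recall = 90/95 = 18/19. F1 = 2*P*R/(P+R) = 12/13.

12/13


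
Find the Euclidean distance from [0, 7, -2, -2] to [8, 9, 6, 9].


d = sqrt(sum of squared differences). (0-8)^2=64, (7-9)^2=4, (-2-6)^2=64, (-2-9)^2=121. Sum = 253.

sqrt(253)


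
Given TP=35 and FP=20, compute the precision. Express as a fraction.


Precision = TP / (TP + FP) = 35 / 55 = 7/11.

7/11


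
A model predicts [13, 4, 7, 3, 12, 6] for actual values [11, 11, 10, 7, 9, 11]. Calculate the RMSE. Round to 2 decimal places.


MSE = 18.6667. RMSE = sqrt(18.6667) = 4.32.

4.32


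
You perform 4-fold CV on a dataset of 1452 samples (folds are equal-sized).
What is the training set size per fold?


Each validation fold has 1452/4 = 363 samples. Training set = 1452 - 363 = 1089.

1089


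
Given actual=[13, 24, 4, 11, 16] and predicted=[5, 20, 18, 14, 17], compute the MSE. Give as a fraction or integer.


MSE = (1/5) * ((13-5)^2=64 + (24-20)^2=16 + (4-18)^2=196 + (11-14)^2=9 + (16-17)^2=1). Sum = 286. MSE = 286/5.

286/5


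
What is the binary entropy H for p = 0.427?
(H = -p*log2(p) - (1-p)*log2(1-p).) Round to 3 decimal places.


H = -0.427*log2(0.427) - 0.573*log2(0.573) = 0.985.

0.985


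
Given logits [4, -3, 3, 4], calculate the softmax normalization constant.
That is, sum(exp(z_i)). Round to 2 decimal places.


Denom = e^4=54.5982 + e^-3=0.0498 + e^3=20.0855 + e^4=54.5982. Sum = 129.3317, which rounds to 129.33.

129.33


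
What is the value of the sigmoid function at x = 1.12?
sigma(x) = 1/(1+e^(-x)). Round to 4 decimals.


sigma(1.12) = 1/(1+e^(-1.12)) = 1/(1+0.326280) = 1/1.326280 = 0.7540.

0.7540


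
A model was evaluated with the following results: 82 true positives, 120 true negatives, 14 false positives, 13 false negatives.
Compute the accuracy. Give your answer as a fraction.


Accuracy = (TP + TN) / (TP + TN + FP + FN) = (82 + 120) / 229 = 202/229.

202/229


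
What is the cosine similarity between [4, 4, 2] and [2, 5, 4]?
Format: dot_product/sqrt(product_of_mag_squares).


dot = 36. |a|^2 = 36, |b|^2 = 45. cos = 36/sqrt(1620).

36/sqrt(1620)


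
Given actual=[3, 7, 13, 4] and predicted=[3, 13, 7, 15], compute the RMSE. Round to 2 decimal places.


MSE = 48.2500. RMSE = sqrt(48.2500) = 6.95.

6.95


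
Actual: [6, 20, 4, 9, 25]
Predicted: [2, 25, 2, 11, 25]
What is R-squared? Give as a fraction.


Mean(y) = 64/5. SS_res = 49. SS_tot = 1694/5. R^2 = 1 - 49/(1694/5) = 207/242.

207/242


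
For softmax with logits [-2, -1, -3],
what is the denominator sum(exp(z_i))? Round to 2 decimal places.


Denom = e^-2=0.1353 + e^-1=0.3679 + e^-3=0.0498. Sum = 0.5530, which rounds to 0.55.

0.55


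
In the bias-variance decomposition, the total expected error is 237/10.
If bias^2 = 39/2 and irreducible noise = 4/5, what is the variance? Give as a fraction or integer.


Total error = bias^2 + variance + irreducible noise. So variance = 237/10 - 39/2 - 4/5 = 17/5.

17/5


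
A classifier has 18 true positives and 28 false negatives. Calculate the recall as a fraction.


Recall = TP / (TP + FN) = 18 / 46 = 9/23.

9/23


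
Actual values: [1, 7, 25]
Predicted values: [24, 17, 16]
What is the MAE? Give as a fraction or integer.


MAE = (1/3) * (|1-24|=23 + |7-17|=10 + |25-16|=9). Sum = 42. MAE = 14.

14


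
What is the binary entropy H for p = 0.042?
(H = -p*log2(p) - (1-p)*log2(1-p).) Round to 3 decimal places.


H = -0.042*log2(0.042) - 0.958*log2(0.958) = 0.251.

0.251


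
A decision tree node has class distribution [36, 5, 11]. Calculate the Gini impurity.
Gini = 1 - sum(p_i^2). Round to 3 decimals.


Total = 52. Proportions: 36/52, 5/52, 11/52. sum(p_i^2) = 0.5333. Gini = 1 - 0.5333 = 0.4667, which rounds to 0.467.

0.467


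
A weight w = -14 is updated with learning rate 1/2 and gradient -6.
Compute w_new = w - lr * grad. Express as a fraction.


w_new = -14 - 1/2 * -6 = -14 - -3 = -11.

-11


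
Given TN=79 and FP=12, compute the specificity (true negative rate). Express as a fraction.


Specificity = TN / (TN + FP) = 79 / 91 = 79/91.

79/91


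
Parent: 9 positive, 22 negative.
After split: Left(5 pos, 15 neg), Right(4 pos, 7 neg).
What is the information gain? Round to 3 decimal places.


H(parent) = 0.8691. H(left) = 0.8113, H(right) = 0.9457. Weighted = (20/31)*0.8113 + (11/31)*0.9457 = 0.8590. IG = 0.8691 - 0.8590 = 0.0101, which rounds to 0.010.

0.010


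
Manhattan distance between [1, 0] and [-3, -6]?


d = sum of absolute differences: |1--3|=4 + |0--6|=6 = 10.

10


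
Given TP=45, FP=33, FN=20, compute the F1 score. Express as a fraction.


Precision = 45/78 = 15/26. Recall = 45/65 = 9/13. F1 = 2*P*R/(P+R) = 90/143.

90/143


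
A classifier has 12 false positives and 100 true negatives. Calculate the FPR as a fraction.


FPR = FP / (FP + TN) = 12 / 112 = 3/28.

3/28


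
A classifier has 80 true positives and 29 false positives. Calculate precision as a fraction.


Precision = TP / (TP + FP) = 80 / 109 = 80/109.

80/109


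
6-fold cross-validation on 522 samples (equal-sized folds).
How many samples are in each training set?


Each validation fold has 522/6 = 87 samples. Training set = 522 - 87 = 435.

435


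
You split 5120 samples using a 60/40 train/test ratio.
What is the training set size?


Test set = 5120 * 40% = 2048. Training set = 5120 - 2048 = 3072.

3072


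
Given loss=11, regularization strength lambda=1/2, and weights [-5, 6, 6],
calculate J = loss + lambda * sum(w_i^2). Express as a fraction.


L2 sq norm = sum(w^2) = 97. J = 11 + 1/2 * 97 = 119/2.

119/2


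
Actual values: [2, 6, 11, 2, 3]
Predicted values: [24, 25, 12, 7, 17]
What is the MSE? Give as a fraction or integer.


MSE = (1/5) * ((2-24)^2=484 + (6-25)^2=361 + (11-12)^2=1 + (2-7)^2=25 + (3-17)^2=196). Sum = 1067. MSE = 1067/5.

1067/5


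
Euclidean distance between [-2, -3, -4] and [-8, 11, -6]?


d = sqrt(sum of squared differences). (-2--8)^2=36, (-3-11)^2=196, (-4--6)^2=4. Sum = 236.

sqrt(236)


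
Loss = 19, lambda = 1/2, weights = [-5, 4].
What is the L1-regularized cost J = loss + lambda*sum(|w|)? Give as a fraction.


L1 norm = sum(|w|) = 9. J = 19 + 1/2 * 9 = 47/2.

47/2


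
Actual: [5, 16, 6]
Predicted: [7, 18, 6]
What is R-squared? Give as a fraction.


Mean(y) = 9. SS_res = 8. SS_tot = 74. R^2 = 1 - 8/(74) = 33/37.

33/37


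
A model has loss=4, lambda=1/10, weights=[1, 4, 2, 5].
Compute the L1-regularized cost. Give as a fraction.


L1 norm = sum(|w|) = 12. J = 4 + 1/10 * 12 = 26/5.

26/5


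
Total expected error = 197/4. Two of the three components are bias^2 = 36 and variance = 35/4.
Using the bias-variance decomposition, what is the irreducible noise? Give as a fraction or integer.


Total error = bias^2 + variance + irreducible noise. So irreducible noise = 197/4 - 36 - 35/4 = 9/2.

9/2


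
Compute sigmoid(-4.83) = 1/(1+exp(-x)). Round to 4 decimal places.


sigma(-4.83) = 1/(1+e^(4.83)) = 1/(1+125.210961) = 1/126.210961 = 0.0079.

0.0079


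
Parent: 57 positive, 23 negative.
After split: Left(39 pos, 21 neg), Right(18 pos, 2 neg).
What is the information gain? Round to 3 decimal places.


H(parent) = 0.8655. H(left) = 0.9341, H(right) = 0.4690. Weighted = (60/80)*0.9341 + (20/80)*0.4690 = 0.8178. IG = 0.8655 - 0.8178 = 0.0477, which rounds to 0.048.

0.048


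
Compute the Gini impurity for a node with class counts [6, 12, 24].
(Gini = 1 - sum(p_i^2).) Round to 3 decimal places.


Total = 42. Proportions: 6/42, 12/42, 24/42. sum(p_i^2) = 0.4286. Gini = 1 - 0.4286 = 0.5714, which rounds to 0.571.

0.571


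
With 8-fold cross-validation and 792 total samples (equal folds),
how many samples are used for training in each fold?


Each validation fold has 792/8 = 99 samples. Training set = 792 - 99 = 693.

693


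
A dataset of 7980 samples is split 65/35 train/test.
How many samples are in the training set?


Test set = 7980 * 35% = 2793. Training set = 7980 - 2793 = 5187.

5187


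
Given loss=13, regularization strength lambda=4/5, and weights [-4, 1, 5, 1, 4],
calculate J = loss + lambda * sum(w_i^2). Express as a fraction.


L2 sq norm = sum(w^2) = 59. J = 13 + 4/5 * 59 = 301/5.

301/5


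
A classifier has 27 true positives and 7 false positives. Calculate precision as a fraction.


Precision = TP / (TP + FP) = 27 / 34 = 27/34.

27/34


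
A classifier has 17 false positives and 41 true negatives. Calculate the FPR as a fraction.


FPR = FP / (FP + TN) = 17 / 58 = 17/58.

17/58


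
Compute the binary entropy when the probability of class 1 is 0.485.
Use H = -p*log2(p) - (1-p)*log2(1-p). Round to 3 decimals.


H = -0.485*log2(0.485) - 0.515*log2(0.515) = 0.999.

0.999


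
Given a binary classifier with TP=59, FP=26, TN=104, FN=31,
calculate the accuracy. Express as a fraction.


Accuracy = (TP + TN) / (TP + TN + FP + FN) = (59 + 104) / 220 = 163/220.

163/220


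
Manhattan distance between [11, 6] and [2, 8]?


d = sum of absolute differences: |11-2|=9 + |6-8|=2 = 11.

11


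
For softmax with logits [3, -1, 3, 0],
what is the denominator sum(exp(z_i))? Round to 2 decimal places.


Denom = e^3=20.0855 + e^-1=0.3679 + e^3=20.0855 + e^0=1.0000. Sum = 41.5389, which rounds to 41.54.

41.54


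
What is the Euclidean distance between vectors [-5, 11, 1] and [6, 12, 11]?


d = sqrt(sum of squared differences). (-5-6)^2=121, (11-12)^2=1, (1-11)^2=100. Sum = 222.

sqrt(222)


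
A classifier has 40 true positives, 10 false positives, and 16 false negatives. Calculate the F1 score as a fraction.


Precision = 40/50 = 4/5. Recall = 40/56 = 5/7. F1 = 2*P*R/(P+R) = 40/53.

40/53


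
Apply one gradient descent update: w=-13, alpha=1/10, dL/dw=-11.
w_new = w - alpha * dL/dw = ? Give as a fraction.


w_new = -13 - 1/10 * -11 = -13 - -11/10 = -119/10.

-119/10


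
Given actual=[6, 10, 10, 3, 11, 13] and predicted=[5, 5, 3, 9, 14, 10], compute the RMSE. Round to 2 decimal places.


MSE = 21.5000. RMSE = sqrt(21.5000) = 4.64.

4.64


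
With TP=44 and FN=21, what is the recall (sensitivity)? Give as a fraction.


Recall = TP / (TP + FN) = 44 / 65 = 44/65.

44/65


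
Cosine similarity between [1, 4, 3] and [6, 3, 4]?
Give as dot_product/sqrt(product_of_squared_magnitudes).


dot = 30. |a|^2 = 26, |b|^2 = 61. cos = 30/sqrt(1586).

30/sqrt(1586)


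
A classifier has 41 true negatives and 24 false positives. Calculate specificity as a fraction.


Specificity = TN / (TN + FP) = 41 / 65 = 41/65.

41/65


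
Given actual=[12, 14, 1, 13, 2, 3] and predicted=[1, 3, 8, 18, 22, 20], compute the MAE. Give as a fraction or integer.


MAE = (1/6) * (|12-1|=11 + |14-3|=11 + |1-8|=7 + |13-18|=5 + |2-22|=20 + |3-20|=17). Sum = 71. MAE = 71/6.

71/6


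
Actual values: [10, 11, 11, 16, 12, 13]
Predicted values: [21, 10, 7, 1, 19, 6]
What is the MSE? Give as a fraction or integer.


MSE = (1/6) * ((10-21)^2=121 + (11-10)^2=1 + (11-7)^2=16 + (16-1)^2=225 + (12-19)^2=49 + (13-6)^2=49). Sum = 461. MSE = 461/6.

461/6


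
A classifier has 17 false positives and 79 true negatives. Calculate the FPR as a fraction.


FPR = FP / (FP + TN) = 17 / 96 = 17/96.

17/96


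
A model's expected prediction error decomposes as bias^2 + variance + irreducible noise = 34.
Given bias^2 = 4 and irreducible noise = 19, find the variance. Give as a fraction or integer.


Total error = bias^2 + variance + irreducible noise. So variance = 34 - 4 - 19 = 11.

11


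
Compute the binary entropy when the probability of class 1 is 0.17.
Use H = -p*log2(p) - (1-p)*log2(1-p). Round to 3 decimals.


H = -0.17*log2(0.17) - 0.83*log2(0.83) = 0.658.

0.658


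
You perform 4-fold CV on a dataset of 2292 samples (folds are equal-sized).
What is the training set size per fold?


Each validation fold has 2292/4 = 573 samples. Training set = 2292 - 573 = 1719.

1719


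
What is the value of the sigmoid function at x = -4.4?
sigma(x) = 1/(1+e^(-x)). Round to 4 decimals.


sigma(-4.4) = 1/(1+e^(4.4)) = 1/(1+81.450869) = 1/82.450869 = 0.0121.

0.0121


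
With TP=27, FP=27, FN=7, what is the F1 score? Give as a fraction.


Precision = 27/54 = 1/2. Recall = 27/34 = 27/34. F1 = 2*P*R/(P+R) = 27/44.

27/44


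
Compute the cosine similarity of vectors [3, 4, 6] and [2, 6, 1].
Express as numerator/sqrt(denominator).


dot = 36. |a|^2 = 61, |b|^2 = 41. cos = 36/sqrt(2501).

36/sqrt(2501)


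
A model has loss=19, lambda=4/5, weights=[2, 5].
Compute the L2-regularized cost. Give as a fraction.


L2 sq norm = sum(w^2) = 29. J = 19 + 4/5 * 29 = 211/5.

211/5


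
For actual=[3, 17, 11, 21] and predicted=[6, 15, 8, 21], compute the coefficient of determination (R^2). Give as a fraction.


Mean(y) = 13. SS_res = 22. SS_tot = 184. R^2 = 1 - 22/(184) = 81/92.

81/92


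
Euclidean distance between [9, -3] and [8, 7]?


d = sqrt(sum of squared differences). (9-8)^2=1, (-3-7)^2=100. Sum = 101.

sqrt(101)


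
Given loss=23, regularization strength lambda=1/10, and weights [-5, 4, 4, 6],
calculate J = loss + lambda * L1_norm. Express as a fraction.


L1 norm = sum(|w|) = 19. J = 23 + 1/10 * 19 = 249/10.

249/10


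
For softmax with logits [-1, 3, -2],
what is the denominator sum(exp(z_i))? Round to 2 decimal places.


Denom = e^-1=0.3679 + e^3=20.0855 + e^-2=0.1353. Sum = 20.5887, which rounds to 20.59.

20.59


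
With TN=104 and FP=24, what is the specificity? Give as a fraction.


Specificity = TN / (TN + FP) = 104 / 128 = 13/16.

13/16


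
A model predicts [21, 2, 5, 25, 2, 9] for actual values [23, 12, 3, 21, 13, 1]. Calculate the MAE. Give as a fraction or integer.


MAE = (1/6) * (|23-21|=2 + |12-2|=10 + |3-5|=2 + |21-25|=4 + |13-2|=11 + |1-9|=8). Sum = 37. MAE = 37/6.

37/6


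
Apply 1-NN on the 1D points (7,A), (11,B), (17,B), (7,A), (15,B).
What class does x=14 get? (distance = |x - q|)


Distances: |7-14|=7, |11-14|=3, |17-14|=3, |7-14|=7, |15-14|=1. 1 nearest: (15,B). Counts: {'B': 1}. Majority class: B.

B


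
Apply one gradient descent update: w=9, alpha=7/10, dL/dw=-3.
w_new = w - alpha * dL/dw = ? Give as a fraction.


w_new = 9 - 7/10 * -3 = 9 - -21/10 = 111/10.

111/10


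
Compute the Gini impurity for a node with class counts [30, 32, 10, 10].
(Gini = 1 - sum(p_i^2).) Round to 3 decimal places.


Total = 82. Proportions: 30/82, 32/82, 10/82, 10/82. sum(p_i^2) = 0.3159. Gini = 1 - 0.3159 = 0.6841, which rounds to 0.684.

0.684


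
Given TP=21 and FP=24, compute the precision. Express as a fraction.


Precision = TP / (TP + FP) = 21 / 45 = 7/15.

7/15


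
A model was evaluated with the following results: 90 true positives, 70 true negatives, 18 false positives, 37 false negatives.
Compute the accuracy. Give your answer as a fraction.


Accuracy = (TP + TN) / (TP + TN + FP + FN) = (90 + 70) / 215 = 32/43.

32/43


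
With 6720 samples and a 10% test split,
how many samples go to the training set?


Test set = 6720 * 10% = 672. Training set = 6720 - 672 = 6048.

6048


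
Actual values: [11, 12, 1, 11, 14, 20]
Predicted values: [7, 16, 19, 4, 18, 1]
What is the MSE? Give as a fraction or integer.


MSE = (1/6) * ((11-7)^2=16 + (12-16)^2=16 + (1-19)^2=324 + (11-4)^2=49 + (14-18)^2=16 + (20-1)^2=361). Sum = 782. MSE = 391/3.

391/3


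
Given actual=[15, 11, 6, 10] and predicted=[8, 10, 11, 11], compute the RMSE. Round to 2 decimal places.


MSE = 19.0000. RMSE = sqrt(19.0000) = 4.36.

4.36


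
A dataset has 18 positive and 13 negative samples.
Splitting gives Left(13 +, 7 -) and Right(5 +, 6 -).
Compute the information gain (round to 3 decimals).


H(parent) = 0.9812. H(left) = 0.9341, H(right) = 0.9940. Weighted = (20/31)*0.9341 + (11/31)*0.9940 = 0.9554. IG = 0.9812 - 0.9554 = 0.0258, which rounds to 0.026.

0.026


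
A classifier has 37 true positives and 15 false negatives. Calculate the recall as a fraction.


Recall = TP / (TP + FN) = 37 / 52 = 37/52.

37/52


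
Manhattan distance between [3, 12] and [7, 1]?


d = sum of absolute differences: |3-7|=4 + |12-1|=11 = 15.

15


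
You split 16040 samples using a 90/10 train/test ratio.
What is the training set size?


Test set = 16040 * 10% = 1604. Training set = 16040 - 1604 = 14436.

14436


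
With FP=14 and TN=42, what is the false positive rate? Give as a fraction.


FPR = FP / (FP + TN) = 14 / 56 = 1/4.

1/4


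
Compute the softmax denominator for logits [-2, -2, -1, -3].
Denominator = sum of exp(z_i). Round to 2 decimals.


Denom = e^-2=0.1353 + e^-2=0.1353 + e^-1=0.3679 + e^-3=0.0498. Sum = 0.6883, which rounds to 0.69.

0.69


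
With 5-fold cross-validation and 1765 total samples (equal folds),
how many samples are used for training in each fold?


Each validation fold has 1765/5 = 353 samples. Training set = 1765 - 353 = 1412.

1412


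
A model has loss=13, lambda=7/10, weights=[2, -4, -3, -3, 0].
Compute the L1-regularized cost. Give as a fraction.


L1 norm = sum(|w|) = 12. J = 13 + 7/10 * 12 = 107/5.

107/5


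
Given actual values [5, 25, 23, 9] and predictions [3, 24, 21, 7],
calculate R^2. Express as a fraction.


Mean(y) = 31/2. SS_res = 13. SS_tot = 299. R^2 = 1 - 13/(299) = 22/23.

22/23


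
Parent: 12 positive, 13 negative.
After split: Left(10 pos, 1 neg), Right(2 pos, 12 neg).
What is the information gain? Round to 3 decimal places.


H(parent) = 0.9988. H(left) = 0.4395, H(right) = 0.5917. Weighted = (11/25)*0.4395 + (14/25)*0.5917 = 0.5247. IG = 0.9988 - 0.5247 = 0.4741, which rounds to 0.474.

0.474


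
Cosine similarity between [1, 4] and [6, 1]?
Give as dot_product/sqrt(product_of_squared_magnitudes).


dot = 10. |a|^2 = 17, |b|^2 = 37. cos = 10/sqrt(629).

10/sqrt(629)


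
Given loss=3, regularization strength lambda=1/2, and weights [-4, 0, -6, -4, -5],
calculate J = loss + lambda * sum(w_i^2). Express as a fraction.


L2 sq norm = sum(w^2) = 93. J = 3 + 1/2 * 93 = 99/2.

99/2


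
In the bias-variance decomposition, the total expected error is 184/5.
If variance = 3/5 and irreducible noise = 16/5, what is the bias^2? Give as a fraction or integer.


Total error = bias^2 + variance + irreducible noise. So bias^2 = 184/5 - 3/5 - 16/5 = 33.

33


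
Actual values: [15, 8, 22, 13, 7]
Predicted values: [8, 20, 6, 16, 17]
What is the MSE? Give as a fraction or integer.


MSE = (1/5) * ((15-8)^2=49 + (8-20)^2=144 + (22-6)^2=256 + (13-16)^2=9 + (7-17)^2=100). Sum = 558. MSE = 558/5.

558/5


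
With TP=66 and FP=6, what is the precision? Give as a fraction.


Precision = TP / (TP + FP) = 66 / 72 = 11/12.

11/12


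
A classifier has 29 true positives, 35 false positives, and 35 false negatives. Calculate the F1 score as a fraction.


Precision = 29/64 = 29/64. Recall = 29/64 = 29/64. F1 = 2*P*R/(P+R) = 29/64.

29/64


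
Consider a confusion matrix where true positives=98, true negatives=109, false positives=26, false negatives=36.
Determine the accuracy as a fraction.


Accuracy = (TP + TN) / (TP + TN + FP + FN) = (98 + 109) / 269 = 207/269.

207/269


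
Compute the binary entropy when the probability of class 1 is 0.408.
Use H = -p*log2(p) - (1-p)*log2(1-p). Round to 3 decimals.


H = -0.408*log2(0.408) - 0.592*log2(0.592) = 0.975.

0.975


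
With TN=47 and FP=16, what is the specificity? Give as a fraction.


Specificity = TN / (TN + FP) = 47 / 63 = 47/63.

47/63


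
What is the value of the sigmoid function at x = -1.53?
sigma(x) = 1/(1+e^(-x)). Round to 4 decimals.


sigma(-1.53) = 1/(1+e^(1.53)) = 1/(1+4.618177) = 1/5.618177 = 0.1780.

0.1780


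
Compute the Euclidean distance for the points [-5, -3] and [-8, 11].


d = sqrt(sum of squared differences). (-5--8)^2=9, (-3-11)^2=196. Sum = 205.

sqrt(205)


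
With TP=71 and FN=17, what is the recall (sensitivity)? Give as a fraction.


Recall = TP / (TP + FN) = 71 / 88 = 71/88.

71/88


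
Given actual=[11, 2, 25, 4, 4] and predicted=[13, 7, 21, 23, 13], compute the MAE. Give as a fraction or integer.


MAE = (1/5) * (|11-13|=2 + |2-7|=5 + |25-21|=4 + |4-23|=19 + |4-13|=9). Sum = 39. MAE = 39/5.

39/5


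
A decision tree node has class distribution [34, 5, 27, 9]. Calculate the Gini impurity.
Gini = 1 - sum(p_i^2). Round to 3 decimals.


Total = 75. Proportions: 34/75, 5/75, 27/75, 9/75. sum(p_i^2) = 0.3540. Gini = 1 - 0.3540 = 0.6460, which rounds to 0.646.

0.646


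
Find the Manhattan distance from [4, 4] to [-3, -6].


d = sum of absolute differences: |4--3|=7 + |4--6|=10 = 17.

17


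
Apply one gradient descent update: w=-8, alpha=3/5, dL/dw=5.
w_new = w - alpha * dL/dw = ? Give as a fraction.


w_new = -8 - 3/5 * 5 = -8 - 3 = -11.

-11


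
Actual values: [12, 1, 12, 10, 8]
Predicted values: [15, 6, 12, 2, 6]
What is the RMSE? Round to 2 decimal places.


MSE = 20.4000. RMSE = sqrt(20.4000) = 4.52.

4.52


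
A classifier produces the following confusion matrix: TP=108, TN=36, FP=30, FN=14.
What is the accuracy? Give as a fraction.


Accuracy = (TP + TN) / (TP + TN + FP + FN) = (108 + 36) / 188 = 36/47.

36/47


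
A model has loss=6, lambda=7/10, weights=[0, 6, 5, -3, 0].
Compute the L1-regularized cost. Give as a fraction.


L1 norm = sum(|w|) = 14. J = 6 + 7/10 * 14 = 79/5.

79/5


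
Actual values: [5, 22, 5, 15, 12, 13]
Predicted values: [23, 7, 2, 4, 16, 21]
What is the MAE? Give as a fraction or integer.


MAE = (1/6) * (|5-23|=18 + |22-7|=15 + |5-2|=3 + |15-4|=11 + |12-16|=4 + |13-21|=8). Sum = 59. MAE = 59/6.

59/6


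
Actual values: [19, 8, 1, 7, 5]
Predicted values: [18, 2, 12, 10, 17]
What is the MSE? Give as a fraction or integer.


MSE = (1/5) * ((19-18)^2=1 + (8-2)^2=36 + (1-12)^2=121 + (7-10)^2=9 + (5-17)^2=144). Sum = 311. MSE = 311/5.

311/5


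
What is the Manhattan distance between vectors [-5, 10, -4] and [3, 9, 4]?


d = sum of absolute differences: |-5-3|=8 + |10-9|=1 + |-4-4|=8 = 17.

17


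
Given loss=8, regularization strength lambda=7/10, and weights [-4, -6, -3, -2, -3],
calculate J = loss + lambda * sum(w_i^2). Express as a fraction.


L2 sq norm = sum(w^2) = 74. J = 8 + 7/10 * 74 = 299/5.

299/5


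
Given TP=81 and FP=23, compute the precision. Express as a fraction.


Precision = TP / (TP + FP) = 81 / 104 = 81/104.

81/104


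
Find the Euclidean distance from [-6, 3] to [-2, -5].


d = sqrt(sum of squared differences). (-6--2)^2=16, (3--5)^2=64. Sum = 80.

sqrt(80)


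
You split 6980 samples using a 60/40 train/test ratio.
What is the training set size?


Test set = 6980 * 40% = 2792. Training set = 6980 - 2792 = 4188.

4188


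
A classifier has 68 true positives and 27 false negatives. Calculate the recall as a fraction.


Recall = TP / (TP + FN) = 68 / 95 = 68/95.

68/95


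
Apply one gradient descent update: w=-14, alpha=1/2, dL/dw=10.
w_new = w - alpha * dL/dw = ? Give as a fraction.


w_new = -14 - 1/2 * 10 = -14 - 5 = -19.

-19


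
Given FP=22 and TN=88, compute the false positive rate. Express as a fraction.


FPR = FP / (FP + TN) = 22 / 110 = 1/5.

1/5


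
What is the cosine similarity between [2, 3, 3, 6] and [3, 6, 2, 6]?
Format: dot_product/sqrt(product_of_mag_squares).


dot = 66. |a|^2 = 58, |b|^2 = 85. cos = 66/sqrt(4930).

66/sqrt(4930)


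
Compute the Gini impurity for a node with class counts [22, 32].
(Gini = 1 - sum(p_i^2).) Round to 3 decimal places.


Total = 54. Proportions: 22/54, 32/54. sum(p_i^2) = 0.5171. Gini = 1 - 0.5171 = 0.4829, which rounds to 0.483.

0.483


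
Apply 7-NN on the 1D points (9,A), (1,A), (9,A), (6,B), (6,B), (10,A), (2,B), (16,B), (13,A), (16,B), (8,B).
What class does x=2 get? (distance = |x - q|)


Distances: |9-2|=7, |1-2|=1, |9-2|=7, |6-2|=4, |6-2|=4, |10-2|=8, |2-2|=0, |16-2|=14, |13-2|=11, |16-2|=14, |8-2|=6. 7 nearest: (2,B), (1,A), (6,B), (6,B), (8,B), (9,A), (9,A). Counts: {'B': 4, 'A': 3}. Majority class: B.

B


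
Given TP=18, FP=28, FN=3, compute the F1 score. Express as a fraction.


Precision = 18/46 = 9/23. Recall = 18/21 = 6/7. F1 = 2*P*R/(P+R) = 36/67.

36/67


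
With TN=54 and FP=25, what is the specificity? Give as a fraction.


Specificity = TN / (TN + FP) = 54 / 79 = 54/79.

54/79


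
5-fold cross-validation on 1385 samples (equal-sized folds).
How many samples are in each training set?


Each validation fold has 1385/5 = 277 samples. Training set = 1385 - 277 = 1108.

1108


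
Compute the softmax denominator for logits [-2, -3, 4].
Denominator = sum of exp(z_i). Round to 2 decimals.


Denom = e^-2=0.1353 + e^-3=0.0498 + e^4=54.5982. Sum = 54.7833, which rounds to 54.78.

54.78


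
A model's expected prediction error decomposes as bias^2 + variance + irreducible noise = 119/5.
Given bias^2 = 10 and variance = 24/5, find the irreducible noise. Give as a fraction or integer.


Total error = bias^2 + variance + irreducible noise. So irreducible noise = 119/5 - 10 - 24/5 = 9.

9


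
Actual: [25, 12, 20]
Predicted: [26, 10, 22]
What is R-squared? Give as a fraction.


Mean(y) = 19. SS_res = 9. SS_tot = 86. R^2 = 1 - 9/(86) = 77/86.

77/86


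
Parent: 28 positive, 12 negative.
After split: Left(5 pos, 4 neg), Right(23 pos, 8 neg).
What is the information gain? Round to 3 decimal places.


H(parent) = 0.8813. H(left) = 0.9911, H(right) = 0.8238. Weighted = (9/40)*0.9911 + (31/40)*0.8238 = 0.8614. IG = 0.8813 - 0.8614 = 0.0199, which rounds to 0.020.

0.020


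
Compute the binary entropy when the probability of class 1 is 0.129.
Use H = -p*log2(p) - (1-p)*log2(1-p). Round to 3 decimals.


H = -0.129*log2(0.129) - 0.871*log2(0.871) = 0.555.

0.555


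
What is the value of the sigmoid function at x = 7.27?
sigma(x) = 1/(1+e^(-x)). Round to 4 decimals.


sigma(7.27) = 1/(1+e^(-7.27)) = 1/(1+0.000696) = 1/1.000696 = 0.9993.

0.9993


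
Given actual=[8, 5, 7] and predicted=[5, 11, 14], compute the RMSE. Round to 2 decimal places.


MSE = 31.3333. RMSE = sqrt(31.3333) = 5.60.

5.60


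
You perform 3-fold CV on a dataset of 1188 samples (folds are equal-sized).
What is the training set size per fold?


Each validation fold has 1188/3 = 396 samples. Training set = 1188 - 396 = 792.

792


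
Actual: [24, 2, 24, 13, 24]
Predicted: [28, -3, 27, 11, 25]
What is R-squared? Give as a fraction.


Mean(y) = 87/5. SS_res = 55. SS_tot = 1936/5. R^2 = 1 - 55/(1936/5) = 151/176.

151/176


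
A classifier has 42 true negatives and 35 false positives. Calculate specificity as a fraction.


Specificity = TN / (TN + FP) = 42 / 77 = 6/11.

6/11


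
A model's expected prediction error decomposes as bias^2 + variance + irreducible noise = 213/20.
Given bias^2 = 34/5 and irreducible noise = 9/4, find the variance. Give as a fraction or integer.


Total error = bias^2 + variance + irreducible noise. So variance = 213/20 - 34/5 - 9/4 = 8/5.

8/5


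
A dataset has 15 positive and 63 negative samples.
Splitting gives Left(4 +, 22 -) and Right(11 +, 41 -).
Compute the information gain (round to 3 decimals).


H(parent) = 0.7063. H(left) = 0.6194, H(right) = 0.7444. Weighted = (26/78)*0.6194 + (52/78)*0.7444 = 0.7027. IG = 0.7063 - 0.7027 = 0.0036, which rounds to 0.004.

0.004


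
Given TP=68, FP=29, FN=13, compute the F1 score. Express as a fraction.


Precision = 68/97 = 68/97. Recall = 68/81 = 68/81. F1 = 2*P*R/(P+R) = 68/89.

68/89


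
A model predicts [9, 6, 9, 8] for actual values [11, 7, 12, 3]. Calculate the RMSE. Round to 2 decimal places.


MSE = 9.7500. RMSE = sqrt(9.7500) = 3.12.

3.12


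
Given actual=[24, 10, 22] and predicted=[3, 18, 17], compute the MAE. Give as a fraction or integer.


MAE = (1/3) * (|24-3|=21 + |10-18|=8 + |22-17|=5). Sum = 34. MAE = 34/3.

34/3


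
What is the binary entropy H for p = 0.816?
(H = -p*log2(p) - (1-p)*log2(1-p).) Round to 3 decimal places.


H = -0.816*log2(0.816) - 0.184*log2(0.184) = 0.689.

0.689


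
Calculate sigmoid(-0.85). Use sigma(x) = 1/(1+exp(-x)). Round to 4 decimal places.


sigma(-0.85) = 1/(1+e^(0.85)) = 1/(1+2.339647) = 1/3.339647 = 0.2994.

0.2994


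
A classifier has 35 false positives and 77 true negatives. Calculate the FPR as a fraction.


FPR = FP / (FP + TN) = 35 / 112 = 5/16.

5/16


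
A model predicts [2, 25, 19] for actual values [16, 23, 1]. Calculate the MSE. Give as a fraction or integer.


MSE = (1/3) * ((16-2)^2=196 + (23-25)^2=4 + (1-19)^2=324). Sum = 524. MSE = 524/3.

524/3


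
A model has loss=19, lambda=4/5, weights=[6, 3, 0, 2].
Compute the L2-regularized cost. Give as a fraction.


L2 sq norm = sum(w^2) = 49. J = 19 + 4/5 * 49 = 291/5.

291/5


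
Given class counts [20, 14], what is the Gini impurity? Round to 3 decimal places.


Total = 34. Proportions: 20/34, 14/34. sum(p_i^2) = 0.5156. Gini = 1 - 0.5156 = 0.4844, which rounds to 0.484.

0.484


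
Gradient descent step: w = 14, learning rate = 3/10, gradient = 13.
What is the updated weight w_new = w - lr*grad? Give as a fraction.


w_new = 14 - 3/10 * 13 = 14 - 39/10 = 101/10.

101/10


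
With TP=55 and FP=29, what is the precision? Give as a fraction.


Precision = TP / (TP + FP) = 55 / 84 = 55/84.

55/84


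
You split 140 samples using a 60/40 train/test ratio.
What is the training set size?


Test set = 140 * 40% = 56. Training set = 140 - 56 = 84.

84


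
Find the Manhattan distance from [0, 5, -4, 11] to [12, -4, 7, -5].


d = sum of absolute differences: |0-12|=12 + |5--4|=9 + |-4-7|=11 + |11--5|=16 = 48.

48


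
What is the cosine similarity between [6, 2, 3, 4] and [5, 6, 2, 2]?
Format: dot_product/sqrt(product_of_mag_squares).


dot = 56. |a|^2 = 65, |b|^2 = 69. cos = 56/sqrt(4485).

56/sqrt(4485)


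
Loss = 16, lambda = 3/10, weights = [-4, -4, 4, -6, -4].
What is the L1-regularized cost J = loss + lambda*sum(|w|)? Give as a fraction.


L1 norm = sum(|w|) = 22. J = 16 + 3/10 * 22 = 113/5.

113/5


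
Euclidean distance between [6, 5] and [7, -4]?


d = sqrt(sum of squared differences). (6-7)^2=1, (5--4)^2=81. Sum = 82.

sqrt(82)


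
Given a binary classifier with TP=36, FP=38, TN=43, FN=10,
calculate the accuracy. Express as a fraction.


Accuracy = (TP + TN) / (TP + TN + FP + FN) = (36 + 43) / 127 = 79/127.

79/127


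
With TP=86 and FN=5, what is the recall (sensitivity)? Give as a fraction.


Recall = TP / (TP + FN) = 86 / 91 = 86/91.

86/91


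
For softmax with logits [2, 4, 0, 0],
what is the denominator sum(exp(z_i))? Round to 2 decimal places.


Denom = e^2=7.3891 + e^4=54.5982 + e^0=1.0000 + e^0=1.0000. Sum = 63.9873, which rounds to 63.99.

63.99


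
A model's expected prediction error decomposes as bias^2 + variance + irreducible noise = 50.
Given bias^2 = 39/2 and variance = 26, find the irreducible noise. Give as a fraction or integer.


Total error = bias^2 + variance + irreducible noise. So irreducible noise = 50 - 39/2 - 26 = 9/2.

9/2


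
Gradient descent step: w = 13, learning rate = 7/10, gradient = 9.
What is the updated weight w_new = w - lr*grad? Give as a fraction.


w_new = 13 - 7/10 * 9 = 13 - 63/10 = 67/10.

67/10


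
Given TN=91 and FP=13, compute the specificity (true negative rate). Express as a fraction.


Specificity = TN / (TN + FP) = 91 / 104 = 7/8.

7/8
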